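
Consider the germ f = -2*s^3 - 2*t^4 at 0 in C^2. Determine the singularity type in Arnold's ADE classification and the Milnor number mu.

Type E_{6}, Milnor number mu = 6.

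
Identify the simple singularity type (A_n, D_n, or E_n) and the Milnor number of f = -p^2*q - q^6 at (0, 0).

The Hessian of f at 0 is [[0, 0], [0, 0]] with rank 0, so corank 2. A Groebner basis of the Jacobian ideal J(f) in C{p,q} is {p^2/6 + q^5, p^3, p*q}; counting standard monomials gives mu = 7. Corank 2; j^3 = -p^2*q has shape L^2 M (L != M), so D-series; mu = 7 gives D_7.

Type D_7, Milnor number mu = 7.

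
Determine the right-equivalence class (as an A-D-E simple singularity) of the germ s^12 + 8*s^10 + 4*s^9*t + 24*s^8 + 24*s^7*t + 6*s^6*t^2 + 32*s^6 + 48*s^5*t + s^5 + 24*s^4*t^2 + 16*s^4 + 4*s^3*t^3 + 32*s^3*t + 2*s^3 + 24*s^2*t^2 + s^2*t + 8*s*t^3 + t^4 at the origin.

The Hessian of f at 0 has rank 0. Corank 2; j^3 = s^2*(2*s + t) has shape L^2 M (L != M), so D-series; mu = 5 gives D_5.

D_5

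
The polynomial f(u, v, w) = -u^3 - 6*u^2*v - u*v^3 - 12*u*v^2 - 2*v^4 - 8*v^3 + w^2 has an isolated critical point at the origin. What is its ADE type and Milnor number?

Type E7, Milnor number mu = 7.

The Hessian of f at 0 has rank 1. Corank 2; j^3 = -(u + 2*v)^3 is a perfect cube, so E-series; the 4-jet and mu = 7 give E_7.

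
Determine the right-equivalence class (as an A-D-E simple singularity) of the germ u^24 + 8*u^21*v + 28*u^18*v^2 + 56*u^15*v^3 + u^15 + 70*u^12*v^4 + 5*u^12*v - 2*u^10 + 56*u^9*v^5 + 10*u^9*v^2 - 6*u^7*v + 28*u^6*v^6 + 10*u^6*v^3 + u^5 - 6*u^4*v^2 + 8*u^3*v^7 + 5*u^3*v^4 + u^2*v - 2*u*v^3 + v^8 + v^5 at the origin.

D_{9}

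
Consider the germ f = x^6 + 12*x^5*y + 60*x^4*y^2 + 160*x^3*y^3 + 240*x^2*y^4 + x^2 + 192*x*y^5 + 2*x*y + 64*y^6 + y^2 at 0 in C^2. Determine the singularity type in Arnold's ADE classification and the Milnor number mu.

The Hessian of f at 0 is [[2, 2], [2, 2]] with rank 1, so corank 1. A Groebner basis of the Jacobian ideal J(f) in C{x,y} is {y^5, x + y}; counting standard monomials gives mu = 5. Corank 1: A-series; mu = 5 gives A_5.

Type A5, Milnor number mu = 5.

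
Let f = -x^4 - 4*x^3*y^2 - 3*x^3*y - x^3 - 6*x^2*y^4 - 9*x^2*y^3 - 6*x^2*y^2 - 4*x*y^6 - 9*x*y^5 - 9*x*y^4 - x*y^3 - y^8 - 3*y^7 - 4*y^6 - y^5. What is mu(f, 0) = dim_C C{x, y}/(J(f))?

7

The Hessian of f at 0 has rank 0. Corank 2; j^3 = -x^3 is a perfect cube, so E-series; the 4-jet and mu = 7 give E_7.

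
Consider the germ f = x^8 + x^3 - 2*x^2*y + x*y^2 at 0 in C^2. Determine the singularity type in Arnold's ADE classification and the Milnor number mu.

Type D9, Milnor number mu = 9.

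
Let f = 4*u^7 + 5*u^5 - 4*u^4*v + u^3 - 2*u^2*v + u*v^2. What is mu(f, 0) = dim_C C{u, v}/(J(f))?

The Hessian of f at 0 has rank 0. Corank 2; j^3 = u*(u - v)^2 has shape L^2 M (L != M), so D-series; mu = 6 gives D_6.

6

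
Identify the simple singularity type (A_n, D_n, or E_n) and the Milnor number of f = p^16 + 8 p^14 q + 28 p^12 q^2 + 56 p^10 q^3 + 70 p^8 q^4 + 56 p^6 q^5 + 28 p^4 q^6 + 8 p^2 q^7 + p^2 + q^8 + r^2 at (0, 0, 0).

Type A_7, Milnor number mu = 7.

The Hessian of f at 0 has rank 2. Corank 1: A-series; mu = 7 gives A_7.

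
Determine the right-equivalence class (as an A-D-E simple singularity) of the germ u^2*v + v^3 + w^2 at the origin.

The Hessian of f at 0 is [[0, 0, 0], [0, 0, 0], [0, 0, 2]] with rank 1, so corank 2. A Groebner basis of the Jacobian ideal J(f) in C{u,v,w} is {v^3, u^2 + 3*v^2, u*v, w}; counting standard monomials gives mu = 4. Corank 2; j^3 = v*(u^2 + v^2) splits into three distinct lines over C (the quadratic factor has nonzero discriminant), so D_4.

D_{4}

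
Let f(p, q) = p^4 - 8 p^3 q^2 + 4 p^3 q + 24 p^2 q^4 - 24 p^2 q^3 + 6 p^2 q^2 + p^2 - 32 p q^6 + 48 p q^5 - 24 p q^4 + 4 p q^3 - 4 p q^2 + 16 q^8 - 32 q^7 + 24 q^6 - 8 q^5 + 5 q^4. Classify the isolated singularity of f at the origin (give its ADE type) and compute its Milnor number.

The Hessian of f at 0 has rank 1. Corank 1: A-series; mu = 3 gives A_3.

Type A_{3}, Milnor number mu = 3.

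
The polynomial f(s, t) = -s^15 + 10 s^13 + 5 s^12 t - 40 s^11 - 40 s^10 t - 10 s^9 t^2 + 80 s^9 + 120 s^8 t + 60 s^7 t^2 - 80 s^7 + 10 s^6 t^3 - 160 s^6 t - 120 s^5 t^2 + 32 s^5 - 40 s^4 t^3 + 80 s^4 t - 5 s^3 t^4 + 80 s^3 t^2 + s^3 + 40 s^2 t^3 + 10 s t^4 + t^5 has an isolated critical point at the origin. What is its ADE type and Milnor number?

Type E8, Milnor number mu = 8.

The Hessian of f at 0 has rank 0. Corank 2; j^3 = s^3 is a perfect cube, so E-series; the 5-jet and mu = 8 give E_8.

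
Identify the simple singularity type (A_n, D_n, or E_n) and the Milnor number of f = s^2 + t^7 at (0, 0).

The Hessian of f at 0 has rank 1. Corank 1: A-series; mu = 6 gives A_6.

Type A_6, Milnor number mu = 6.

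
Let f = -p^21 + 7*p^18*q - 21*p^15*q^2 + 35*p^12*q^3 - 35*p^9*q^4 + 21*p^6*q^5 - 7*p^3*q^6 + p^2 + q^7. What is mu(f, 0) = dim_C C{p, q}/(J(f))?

The Hessian of f at 0 has rank 1. Corank 1: A-series; mu = 6 gives A_6.

6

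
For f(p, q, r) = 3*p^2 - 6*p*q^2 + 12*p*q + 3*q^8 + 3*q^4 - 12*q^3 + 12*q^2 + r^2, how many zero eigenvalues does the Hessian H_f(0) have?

Hessian at 0 has rank 2.

1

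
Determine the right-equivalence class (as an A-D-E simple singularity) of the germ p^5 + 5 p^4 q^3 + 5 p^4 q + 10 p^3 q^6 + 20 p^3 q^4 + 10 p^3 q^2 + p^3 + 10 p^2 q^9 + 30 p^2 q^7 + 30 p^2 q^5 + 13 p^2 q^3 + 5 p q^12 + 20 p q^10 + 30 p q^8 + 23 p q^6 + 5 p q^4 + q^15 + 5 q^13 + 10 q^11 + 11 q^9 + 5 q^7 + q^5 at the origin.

E8

The Hessian of f at 0 has rank 0. Corank 2; j^3 = p^3 is a perfect cube, so E-series; the 5-jet and mu = 8 give E_8.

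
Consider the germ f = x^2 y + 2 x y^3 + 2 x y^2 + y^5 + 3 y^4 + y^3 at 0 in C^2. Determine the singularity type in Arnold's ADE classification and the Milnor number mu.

Type D5, Milnor number mu = 5.

The Hessian of f at 0 has rank 0. Corank 2; j^3 = y*(x + y)^2 has shape L^2 M (L != M), so D-series; mu = 5 gives D_5.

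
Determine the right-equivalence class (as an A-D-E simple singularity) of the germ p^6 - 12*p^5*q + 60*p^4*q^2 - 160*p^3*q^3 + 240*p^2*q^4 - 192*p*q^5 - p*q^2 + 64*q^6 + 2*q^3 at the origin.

The Hessian of f at 0 is [[0, 0], [0, 0]] with rank 0, so corank 2. A Groebner basis of the Jacobian ideal J(f) in C{p,q} is {p^5 - q^2/6, q^3, p*q - 2*q^2}; counting standard monomials gives mu = 7. Corank 2; j^3 = -q^2*(p - 2*q) has shape L^2 M (L != M), so D-series; mu = 7 gives D_7.

D7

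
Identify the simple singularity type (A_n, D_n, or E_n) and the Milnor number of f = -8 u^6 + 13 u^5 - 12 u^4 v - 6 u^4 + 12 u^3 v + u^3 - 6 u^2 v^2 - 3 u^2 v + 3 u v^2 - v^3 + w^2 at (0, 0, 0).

The Hessian of f at 0 is [[0, 0, 0], [0, 0, 0], [0, 0, 2]] with rank 1, so corank 2. A Groebner basis of the Jacobian ideal J(f) in C{u,v,w} is {3*u^2/32 + u*v^3 - 3*u*v^2/8 - 3*u*v/16 + 3*v^3/8 + 3*v^2/32, u^2/8 - u*v^2/2 - u*v/4 + v^4 + v^3/2 + v^2/8, u^3 - 3*u^2/8 - 3*u*v^2/2 + 3*u*v/4 + v^3/2 - 3*v^2/8, u^2*v - u^2/8 - 3*u*v^2/2 + u*v/4 + v^3/2 - v^2/8, w}; counting standard monomials gives mu = 8. Corank 2; j^3 = (u - v)^3 is a perfect cube, so E-series; the 5-jet and mu = 8 give E_8.

Type E_8, Milnor number mu = 8.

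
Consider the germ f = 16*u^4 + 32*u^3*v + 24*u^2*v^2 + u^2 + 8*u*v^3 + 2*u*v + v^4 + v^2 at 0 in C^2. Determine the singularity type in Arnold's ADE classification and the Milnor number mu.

Type A3, Milnor number mu = 3.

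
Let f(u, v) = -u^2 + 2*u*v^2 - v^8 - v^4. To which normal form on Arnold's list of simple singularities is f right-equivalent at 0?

A_7

The Hessian of f at 0 is [[-2, 0], [0, 0]] with rank 1, so corank 1. A Groebner basis of the Jacobian ideal J(f) in C{u,v} is {u^4, u^3*v, -u + v^2}; counting standard monomials gives mu = 7. Corank 1: A-series; mu = 7 gives A_7.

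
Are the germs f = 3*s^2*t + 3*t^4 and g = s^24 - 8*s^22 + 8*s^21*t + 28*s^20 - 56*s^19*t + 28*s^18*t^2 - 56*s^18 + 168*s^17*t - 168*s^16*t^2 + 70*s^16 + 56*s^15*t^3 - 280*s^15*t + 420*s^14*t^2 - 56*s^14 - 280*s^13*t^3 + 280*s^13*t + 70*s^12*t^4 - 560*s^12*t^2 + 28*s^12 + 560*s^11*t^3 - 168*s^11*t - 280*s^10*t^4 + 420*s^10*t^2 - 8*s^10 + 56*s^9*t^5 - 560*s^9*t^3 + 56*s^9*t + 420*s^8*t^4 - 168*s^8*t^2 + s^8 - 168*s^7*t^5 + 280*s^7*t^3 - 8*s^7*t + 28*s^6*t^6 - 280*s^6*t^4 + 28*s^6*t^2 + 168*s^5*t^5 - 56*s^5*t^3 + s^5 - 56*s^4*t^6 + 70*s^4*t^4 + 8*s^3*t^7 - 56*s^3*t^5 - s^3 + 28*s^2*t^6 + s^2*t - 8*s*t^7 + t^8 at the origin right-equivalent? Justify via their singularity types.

No.

The Hessian of f at 0 is [[0, 0], [0, 0]] with rank 0, so corank 2. A Groebner basis of the Jacobian ideal J(f) in C{s,t} is {s^3, s^2/4 + t^3, s*t}; counting standard monomials gives mu = 5. Corank 2; j^3 = 3*s^2*t has shape L^2 M (L != M), so D-series; mu = 5 gives D_5. The Hessian of g at 0 is [[0, 0], [0, 0]] with rank 0, so corank 2. A Groebner basis of the Jacobian ideal J(g) in C{s,t} is {s*t/8 + t^7, s*t^2, s^2 - s*t}; counting standard monomials gives mu = 9. Corank 2; j^3 = -s^2*(s - t) has shape L^2 M (L != M), so D-series; mu = 9 gives D_9. f is D_5 but g is D_9, hence not right-equivalent.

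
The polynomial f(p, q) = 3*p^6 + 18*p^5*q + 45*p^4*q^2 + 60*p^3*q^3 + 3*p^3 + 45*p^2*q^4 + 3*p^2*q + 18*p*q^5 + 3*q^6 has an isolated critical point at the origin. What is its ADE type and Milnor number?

Type D_7, Milnor number mu = 7.

The Hessian of f at 0 has rank 0. Corank 2; j^3 = 3*p^2*(p + q) has shape L^2 M (L != M), so D-series; mu = 7 gives D_7.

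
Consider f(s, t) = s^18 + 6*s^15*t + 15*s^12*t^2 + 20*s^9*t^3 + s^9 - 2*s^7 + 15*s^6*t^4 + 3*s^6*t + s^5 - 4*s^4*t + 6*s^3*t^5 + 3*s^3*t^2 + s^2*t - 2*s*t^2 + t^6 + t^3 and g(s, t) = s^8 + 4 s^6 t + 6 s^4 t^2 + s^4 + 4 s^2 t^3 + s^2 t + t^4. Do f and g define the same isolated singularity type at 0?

No.

The Hessian of f at 0 has rank 0. Corank 2; j^3 = t*(s - t)^2 has shape L^2 M (L != M), so D-series; mu = 7 gives D_7. The Hessian of g at 0 has rank 0. Corank 2; j^3 = s^2*t has shape L^2 M (L != M), so D-series; mu = 5 gives D_5. f is D_7 but g is D_5, hence not right-equivalent.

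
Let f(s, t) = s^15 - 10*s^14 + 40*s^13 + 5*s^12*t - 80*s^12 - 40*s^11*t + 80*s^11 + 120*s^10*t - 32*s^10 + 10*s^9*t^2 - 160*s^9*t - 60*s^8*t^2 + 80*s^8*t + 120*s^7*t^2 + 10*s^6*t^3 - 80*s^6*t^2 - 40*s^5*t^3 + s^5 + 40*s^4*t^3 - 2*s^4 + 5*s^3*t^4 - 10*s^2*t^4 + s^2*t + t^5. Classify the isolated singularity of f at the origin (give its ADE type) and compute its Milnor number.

The Hessian of f at 0 has rank 0. Corank 2; j^3 = s^2*t has shape L^2 M (L != M), so D-series; mu = 6 gives D_6.

Type D_6, Milnor number mu = 6.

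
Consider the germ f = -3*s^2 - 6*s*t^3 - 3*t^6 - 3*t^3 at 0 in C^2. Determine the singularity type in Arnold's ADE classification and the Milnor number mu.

Type A_{2}, Milnor number mu = 2.

The Hessian of f at 0 is [[-6, 0], [0, 0]] with rank 1, so corank 1. A Groebner basis of the Jacobian ideal J(f) in C{s,t} is {t^2, s}; counting standard monomials gives mu = 2. Corank 1: A-series; mu = 2 gives A_2.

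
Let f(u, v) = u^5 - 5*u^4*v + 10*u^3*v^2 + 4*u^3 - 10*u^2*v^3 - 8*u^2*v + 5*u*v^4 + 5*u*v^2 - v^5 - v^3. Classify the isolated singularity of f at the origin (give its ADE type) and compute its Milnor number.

Type D_{6}, Milnor number mu = 6.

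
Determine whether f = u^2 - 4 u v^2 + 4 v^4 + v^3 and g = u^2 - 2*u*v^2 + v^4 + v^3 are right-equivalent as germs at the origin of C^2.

The Hessian of f at 0 has rank 1. Corank 1: A-series; mu = 2 gives A_2. The Hessian of g at 0 has rank 1. Corank 1: A-series; mu = 2 gives A_2. Both have type A_2, hence right-equivalent.

Yes.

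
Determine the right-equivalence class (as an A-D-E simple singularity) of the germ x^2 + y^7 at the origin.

A6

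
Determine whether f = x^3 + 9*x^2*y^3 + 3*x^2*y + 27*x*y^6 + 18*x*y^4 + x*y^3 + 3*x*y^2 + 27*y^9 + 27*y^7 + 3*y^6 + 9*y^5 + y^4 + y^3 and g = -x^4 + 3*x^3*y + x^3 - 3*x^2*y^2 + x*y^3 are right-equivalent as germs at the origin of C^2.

Yes.

The Hessian of f at 0 has rank 0. Corank 2; j^3 = (x + y)^3 is a perfect cube, so E-series; the 4-jet and mu = 7 give E_7. The Hessian of g at 0 has rank 0. Corank 2; j^3 = x^3 is a perfect cube, so E-series; the 4-jet and mu = 7 give E_7. Both have type E_7, hence right-equivalent.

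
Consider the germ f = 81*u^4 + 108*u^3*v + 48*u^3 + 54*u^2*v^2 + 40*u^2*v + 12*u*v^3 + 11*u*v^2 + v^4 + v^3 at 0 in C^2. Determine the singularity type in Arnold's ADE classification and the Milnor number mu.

Type D_{5}, Milnor number mu = 5.

The Hessian of f at 0 has rank 0. Corank 2; j^3 = (3*u + v)*(4*u + v)^2 has shape L^2 M (L != M), so D-series; mu = 5 gives D_5.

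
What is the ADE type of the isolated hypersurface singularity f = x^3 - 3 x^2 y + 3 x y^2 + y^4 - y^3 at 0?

The Hessian of f at 0 has rank 0. Corank 2; j^3 = (x - y)^3 is a perfect cube, so E-series; the 4-jet and mu = 6 give E_6.

E_{6}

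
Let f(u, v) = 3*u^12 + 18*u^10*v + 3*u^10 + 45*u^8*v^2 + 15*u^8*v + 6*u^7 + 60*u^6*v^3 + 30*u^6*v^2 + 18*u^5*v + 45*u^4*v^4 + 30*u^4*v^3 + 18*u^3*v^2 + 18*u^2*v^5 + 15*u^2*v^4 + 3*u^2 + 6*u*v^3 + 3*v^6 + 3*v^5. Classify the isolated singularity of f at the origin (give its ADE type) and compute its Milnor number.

Type A_4, Milnor number mu = 4.

The Hessian of f at 0 is [[6, 0], [0, 0]] with rank 1, so corank 1. A Groebner basis of the Jacobian ideal J(f) in C{u,v} is {u + v^3, u^2, u*v}; counting standard monomials gives mu = 4. Corank 1: A-series; mu = 4 gives A_4.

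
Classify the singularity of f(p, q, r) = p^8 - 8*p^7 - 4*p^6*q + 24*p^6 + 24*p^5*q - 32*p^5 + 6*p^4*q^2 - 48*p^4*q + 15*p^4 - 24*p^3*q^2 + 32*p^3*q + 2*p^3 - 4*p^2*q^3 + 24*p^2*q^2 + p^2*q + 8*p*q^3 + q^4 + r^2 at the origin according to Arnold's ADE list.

D_5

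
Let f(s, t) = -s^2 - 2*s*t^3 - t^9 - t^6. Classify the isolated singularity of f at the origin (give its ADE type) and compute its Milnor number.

Type A_{8}, Milnor number mu = 8.

The Hessian of f at 0 has rank 1. Corank 1: A-series; mu = 8 gives A_8.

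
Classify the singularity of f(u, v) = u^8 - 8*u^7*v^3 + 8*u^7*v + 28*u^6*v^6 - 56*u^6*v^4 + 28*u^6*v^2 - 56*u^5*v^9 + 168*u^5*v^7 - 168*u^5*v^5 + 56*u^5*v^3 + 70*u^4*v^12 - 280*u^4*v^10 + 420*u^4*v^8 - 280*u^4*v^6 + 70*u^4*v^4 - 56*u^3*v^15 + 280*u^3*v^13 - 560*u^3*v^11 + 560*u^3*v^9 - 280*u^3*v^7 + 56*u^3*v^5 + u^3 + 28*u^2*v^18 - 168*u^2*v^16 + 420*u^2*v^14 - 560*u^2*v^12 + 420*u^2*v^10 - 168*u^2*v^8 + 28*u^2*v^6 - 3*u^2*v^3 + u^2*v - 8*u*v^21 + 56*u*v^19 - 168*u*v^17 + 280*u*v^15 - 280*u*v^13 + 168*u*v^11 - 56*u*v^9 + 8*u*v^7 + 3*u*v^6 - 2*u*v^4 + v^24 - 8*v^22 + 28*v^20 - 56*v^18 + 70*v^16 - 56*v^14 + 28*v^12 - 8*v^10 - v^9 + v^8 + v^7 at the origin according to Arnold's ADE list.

The Hessian of f at 0 has rank 0. Corank 2; j^3 = u^2*(u + v) has shape L^2 M (L != M), so D-series; mu = 9 gives D_9.

D_{9}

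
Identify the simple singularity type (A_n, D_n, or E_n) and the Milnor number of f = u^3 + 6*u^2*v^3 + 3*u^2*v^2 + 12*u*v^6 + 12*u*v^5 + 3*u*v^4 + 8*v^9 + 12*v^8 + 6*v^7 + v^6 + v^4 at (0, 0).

The Hessian of f at 0 has rank 0. Corank 2; j^3 = u^3 is a perfect cube, so E-series; the 4-jet and mu = 6 give E_6.

Type E_6, Milnor number mu = 6.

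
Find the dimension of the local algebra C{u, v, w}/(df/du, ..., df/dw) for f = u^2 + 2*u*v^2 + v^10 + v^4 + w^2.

9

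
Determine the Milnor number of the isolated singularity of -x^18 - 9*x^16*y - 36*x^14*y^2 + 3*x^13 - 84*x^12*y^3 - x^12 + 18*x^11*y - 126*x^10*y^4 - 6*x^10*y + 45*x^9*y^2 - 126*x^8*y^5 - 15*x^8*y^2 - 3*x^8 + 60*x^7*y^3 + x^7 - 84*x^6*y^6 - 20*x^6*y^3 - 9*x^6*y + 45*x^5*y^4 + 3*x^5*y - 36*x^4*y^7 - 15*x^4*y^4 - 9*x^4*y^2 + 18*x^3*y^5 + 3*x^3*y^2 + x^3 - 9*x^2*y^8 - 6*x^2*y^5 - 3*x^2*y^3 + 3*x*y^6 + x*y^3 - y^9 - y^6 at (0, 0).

7

The Hessian of f at 0 has rank 0. Corank 2; j^3 = x^3 is a perfect cube, so E-series; the 4-jet and mu = 7 give E_7.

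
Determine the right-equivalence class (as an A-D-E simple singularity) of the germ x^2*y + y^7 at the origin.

D_8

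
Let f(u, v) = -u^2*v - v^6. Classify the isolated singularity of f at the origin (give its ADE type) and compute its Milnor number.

Type D_{7}, Milnor number mu = 7.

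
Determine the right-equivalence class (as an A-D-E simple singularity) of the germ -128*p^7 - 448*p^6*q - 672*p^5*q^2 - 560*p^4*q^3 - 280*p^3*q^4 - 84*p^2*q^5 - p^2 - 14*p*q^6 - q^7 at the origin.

A_6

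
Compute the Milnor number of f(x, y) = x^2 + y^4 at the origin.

The Hessian of f at 0 has rank 1. Corank 1: A-series; mu = 3 gives A_3.

3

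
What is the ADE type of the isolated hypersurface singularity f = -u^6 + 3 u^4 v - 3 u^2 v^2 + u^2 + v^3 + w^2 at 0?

The Hessian of f at 0 has rank 2. Corank 1: A-series; mu = 2 gives A_2.

A_{2}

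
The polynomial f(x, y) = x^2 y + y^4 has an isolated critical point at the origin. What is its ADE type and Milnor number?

Type D5, Milnor number mu = 5.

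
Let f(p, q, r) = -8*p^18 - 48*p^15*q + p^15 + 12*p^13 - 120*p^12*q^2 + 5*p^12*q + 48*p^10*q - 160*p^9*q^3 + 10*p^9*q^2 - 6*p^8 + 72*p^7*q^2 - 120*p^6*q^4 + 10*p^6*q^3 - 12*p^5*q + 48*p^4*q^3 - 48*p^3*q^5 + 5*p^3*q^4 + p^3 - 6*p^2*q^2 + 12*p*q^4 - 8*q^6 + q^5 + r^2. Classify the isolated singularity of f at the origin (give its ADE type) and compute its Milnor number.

Type E8, Milnor number mu = 8.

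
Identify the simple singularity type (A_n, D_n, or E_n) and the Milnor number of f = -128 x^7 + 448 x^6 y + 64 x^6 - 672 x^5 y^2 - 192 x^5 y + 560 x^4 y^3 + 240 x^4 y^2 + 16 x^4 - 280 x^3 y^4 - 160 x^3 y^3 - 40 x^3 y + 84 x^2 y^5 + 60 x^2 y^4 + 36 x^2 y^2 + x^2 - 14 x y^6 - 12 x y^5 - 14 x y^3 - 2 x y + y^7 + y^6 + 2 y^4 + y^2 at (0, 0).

The Hessian of f at 0 has rank 1. Corank 1: A-series; mu = 6 gives A_6.

Type A_{6}, Milnor number mu = 6.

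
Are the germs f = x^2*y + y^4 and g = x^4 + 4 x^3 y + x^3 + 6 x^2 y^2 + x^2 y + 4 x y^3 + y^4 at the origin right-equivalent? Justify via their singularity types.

Yes.

The Hessian of f at 0 has rank 0. Corank 2; j^3 = x^2*y has shape L^2 M (L != M), so D-series; mu = 5 gives D_5. The Hessian of g at 0 has rank 0. Corank 2; j^3 = x^2*(x + y) has shape L^2 M (L != M), so D-series; mu = 5 gives D_5. Both have type D_5, hence right-equivalent.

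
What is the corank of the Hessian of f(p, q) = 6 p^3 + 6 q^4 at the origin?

2

Hessian at 0 has rank 0.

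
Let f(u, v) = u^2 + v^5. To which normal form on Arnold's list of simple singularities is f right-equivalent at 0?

A4

The Hessian of f at 0 has rank 1. Corank 1: A-series; mu = 4 gives A_4.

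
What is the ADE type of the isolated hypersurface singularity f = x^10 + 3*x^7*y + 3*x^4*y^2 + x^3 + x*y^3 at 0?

E_7

The Hessian of f at 0 has rank 0. Corank 2; j^3 = x^3 is a perfect cube, so E-series; the 4-jet and mu = 7 give E_7.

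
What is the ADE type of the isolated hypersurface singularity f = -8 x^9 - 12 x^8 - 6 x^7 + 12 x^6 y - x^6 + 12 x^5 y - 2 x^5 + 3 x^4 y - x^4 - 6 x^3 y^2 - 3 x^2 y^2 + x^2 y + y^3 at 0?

The Hessian of f at 0 has rank 0. Corank 2; j^3 = y*(x^2 + y^2) splits into three distinct lines over C (the quadratic factor has nonzero discriminant), so D_4.

D_{4}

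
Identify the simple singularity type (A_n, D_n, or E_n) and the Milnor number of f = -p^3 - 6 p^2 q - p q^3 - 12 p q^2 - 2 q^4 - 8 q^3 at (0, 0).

The Hessian of f at 0 has rank 0. Corank 2; j^3 = -(p + 2*q)^3 is a perfect cube, so E-series; the 4-jet and mu = 7 give E_7.

Type E_7, Milnor number mu = 7.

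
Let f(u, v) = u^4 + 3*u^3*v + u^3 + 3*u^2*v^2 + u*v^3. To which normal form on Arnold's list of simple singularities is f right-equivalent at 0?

E7

The Hessian of f at 0 has rank 0. Corank 2; j^3 = u^3 is a perfect cube, so E-series; the 4-jet and mu = 7 give E_7.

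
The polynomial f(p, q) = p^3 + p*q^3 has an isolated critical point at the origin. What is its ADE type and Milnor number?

Type E7, Milnor number mu = 7.

The Hessian of f at 0 has rank 0. Corank 2; j^3 = p^3 is a perfect cube, so E-series; the 4-jet and mu = 7 give E_7.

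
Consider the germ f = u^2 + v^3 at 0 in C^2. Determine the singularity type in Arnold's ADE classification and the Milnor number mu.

Type A_{2}, Milnor number mu = 2.

The Hessian of f at 0 has rank 1. Corank 1: A-series; mu = 2 gives A_2.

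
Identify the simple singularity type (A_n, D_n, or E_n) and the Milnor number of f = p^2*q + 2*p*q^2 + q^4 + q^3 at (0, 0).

The Hessian of f at 0 has rank 0. Corank 2; j^3 = q*(p + q)^2 has shape L^2 M (L != M), so D-series; mu = 5 gives D_5.

Type D_{5}, Milnor number mu = 5.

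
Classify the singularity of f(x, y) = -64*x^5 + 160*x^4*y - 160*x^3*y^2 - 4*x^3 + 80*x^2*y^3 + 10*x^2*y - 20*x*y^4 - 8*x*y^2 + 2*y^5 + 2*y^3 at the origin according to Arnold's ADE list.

D6

The Hessian of f at 0 has rank 0. Corank 2; j^3 = -2*(x - y)^2*(2*x - y) has shape L^2 M (L != M), so D-series; mu = 6 gives D_6.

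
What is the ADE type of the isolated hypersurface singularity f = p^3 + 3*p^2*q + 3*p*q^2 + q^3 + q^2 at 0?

A2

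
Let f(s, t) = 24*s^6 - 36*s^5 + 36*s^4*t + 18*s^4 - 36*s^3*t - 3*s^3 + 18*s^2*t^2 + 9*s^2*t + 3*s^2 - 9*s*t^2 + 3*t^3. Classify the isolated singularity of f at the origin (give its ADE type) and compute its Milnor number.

Type A_2, Milnor number mu = 2.

The Hessian of f at 0 is [[6, 0], [0, 0]] with rank 1, so corank 1. A Groebner basis of the Jacobian ideal J(f) in C{s,t} is {t^2, s}; counting standard monomials gives mu = 2. Corank 1: A-series; mu = 2 gives A_2.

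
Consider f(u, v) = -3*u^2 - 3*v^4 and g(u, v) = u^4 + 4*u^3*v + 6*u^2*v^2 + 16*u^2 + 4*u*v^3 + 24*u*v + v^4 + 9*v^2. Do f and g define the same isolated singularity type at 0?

Yes.

The Hessian of f at 0 has rank 1. Corank 1: A-series; mu = 3 gives A_3. The Hessian of g at 0 has rank 1. Corank 1: A-series; mu = 3 gives A_3. Both have type A_3, hence right-equivalent.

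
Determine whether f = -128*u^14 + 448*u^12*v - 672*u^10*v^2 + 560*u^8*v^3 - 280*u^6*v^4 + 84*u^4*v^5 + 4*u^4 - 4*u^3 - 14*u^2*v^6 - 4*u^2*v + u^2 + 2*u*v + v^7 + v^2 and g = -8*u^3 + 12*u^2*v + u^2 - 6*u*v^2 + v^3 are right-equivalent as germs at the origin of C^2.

The Hessian of f at 0 is [[2, 2], [2, 2]] with rank 1, so corank 1. A Groebner basis of the Jacobian ideal J(f) in C{u,v} is {7*u*v/6 + 5*u/24 + v^4 - 2*v^3/3 + 3*v^2/4 + 5*v/24, u*v^2 + 2*u*v/3 + u/12 + v^3/3 + v^2/2 + v/12, u^2 - u/2 - v/2}; counting standard monomials gives mu = 6. Corank 1: A-series; mu = 6 gives A_6. The Hessian of g at 0 is [[2, 0], [0, 0]] with rank 1, so corank 1. A Groebner basis of the Jacobian ideal J(g) in C{u,v} is {v^2, u}; counting standard monomials gives mu = 2. Corank 1: A-series; mu = 2 gives A_2. f is A_6 but g is A_2, hence not right-equivalent.

No.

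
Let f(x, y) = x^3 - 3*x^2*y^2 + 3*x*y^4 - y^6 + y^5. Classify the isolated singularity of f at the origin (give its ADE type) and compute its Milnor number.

Type E8, Milnor number mu = 8.

The Hessian of f at 0 is [[0, 0], [0, 0]] with rank 0, so corank 2. A Groebner basis of the Jacobian ideal J(f) in C{x,y} is {y^4, x^3, -x^2/2 + x*y^2}; counting standard monomials gives mu = 8. Corank 2; j^3 = x^3 is a perfect cube, so E-series; the 5-jet and mu = 8 give E_8.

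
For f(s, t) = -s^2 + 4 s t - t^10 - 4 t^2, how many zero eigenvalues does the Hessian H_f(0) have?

1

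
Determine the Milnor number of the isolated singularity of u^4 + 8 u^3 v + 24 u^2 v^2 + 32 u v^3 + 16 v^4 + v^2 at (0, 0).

3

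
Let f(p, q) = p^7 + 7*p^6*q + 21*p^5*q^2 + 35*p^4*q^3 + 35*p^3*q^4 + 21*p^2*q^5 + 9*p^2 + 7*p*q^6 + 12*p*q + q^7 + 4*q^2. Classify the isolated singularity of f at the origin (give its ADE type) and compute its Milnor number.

Type A_{6}, Milnor number mu = 6.

The Hessian of f at 0 has rank 1. Corank 1: A-series; mu = 6 gives A_6.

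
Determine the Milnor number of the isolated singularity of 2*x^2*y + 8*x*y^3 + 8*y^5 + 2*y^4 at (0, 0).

5

The Hessian of f at 0 is [[0, 0], [0, 0]] with rank 0, so corank 2. A Groebner basis of the Jacobian ideal J(f) in C{x,y} is {x*y^2, x*y/2 + y^3, x^2 - 2*x*y}; counting standard monomials gives mu = 5. Corank 2; j^3 = 2*x^2*y has shape L^2 M (L != M), so D-series; mu = 5 gives D_5.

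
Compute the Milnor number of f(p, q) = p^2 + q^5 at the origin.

4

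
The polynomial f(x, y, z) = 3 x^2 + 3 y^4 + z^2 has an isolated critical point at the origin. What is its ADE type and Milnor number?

Type A_3, Milnor number mu = 3.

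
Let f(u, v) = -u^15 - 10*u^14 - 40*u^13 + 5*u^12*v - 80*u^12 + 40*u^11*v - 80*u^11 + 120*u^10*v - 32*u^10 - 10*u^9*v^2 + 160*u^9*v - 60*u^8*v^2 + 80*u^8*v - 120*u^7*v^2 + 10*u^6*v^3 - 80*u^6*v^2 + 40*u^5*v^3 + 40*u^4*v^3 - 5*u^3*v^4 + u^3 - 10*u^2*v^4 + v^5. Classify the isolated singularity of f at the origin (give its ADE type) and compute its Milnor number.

The Hessian of f at 0 has rank 0. Corank 2; j^3 = u^3 is a perfect cube, so E-series; the 5-jet and mu = 8 give E_8.

Type E_8, Milnor number mu = 8.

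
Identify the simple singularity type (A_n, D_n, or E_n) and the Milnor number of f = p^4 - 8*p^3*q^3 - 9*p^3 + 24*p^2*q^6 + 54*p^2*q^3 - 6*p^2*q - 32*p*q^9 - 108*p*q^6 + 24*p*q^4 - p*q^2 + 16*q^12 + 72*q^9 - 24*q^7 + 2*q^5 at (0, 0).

Type D_{5}, Milnor number mu = 5.

The Hessian of f at 0 is [[0, 0], [0, 0]] with rank 0, so corank 2. A Groebner basis of the Jacobian ideal J(f) in C{p,q} is {p*q^2 - 27*p*q/4 - 9*q^2/4, 81*p*q/4 + q^3 + 27*q^2/4, p^2 + p*q/3}; counting standard monomials gives mu = 5. Corank 2; j^3 = -p*(3*p + q)^2 has shape L^2 M (L != M), so D-series; mu = 5 gives D_5.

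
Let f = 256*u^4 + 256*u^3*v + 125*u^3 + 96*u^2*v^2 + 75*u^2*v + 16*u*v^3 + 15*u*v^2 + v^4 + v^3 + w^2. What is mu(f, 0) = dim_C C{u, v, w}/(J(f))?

6

The Hessian of f at 0 has rank 1. Corank 2; j^3 = (5*u + v)^3 is a perfect cube, so E-series; the 4-jet and mu = 6 give E_6.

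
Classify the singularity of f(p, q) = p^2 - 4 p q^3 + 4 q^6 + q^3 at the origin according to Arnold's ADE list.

The Hessian of f at 0 has rank 1. Corank 1: A-series; mu = 2 gives A_2.

A_2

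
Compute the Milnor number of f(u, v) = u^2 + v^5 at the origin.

The Hessian of f at 0 has rank 1. Corank 1: A-series; mu = 4 gives A_4.

4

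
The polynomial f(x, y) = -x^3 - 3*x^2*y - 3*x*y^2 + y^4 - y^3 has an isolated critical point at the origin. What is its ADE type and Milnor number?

The Hessian of f at 0 has rank 0. Corank 2; j^3 = -(x + y)^3 is a perfect cube, so E-series; the 4-jet and mu = 6 give E_6.

Type E6, Milnor number mu = 6.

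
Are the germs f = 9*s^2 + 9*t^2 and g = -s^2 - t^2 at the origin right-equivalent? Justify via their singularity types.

Yes.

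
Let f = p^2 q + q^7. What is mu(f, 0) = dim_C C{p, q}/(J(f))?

8

The Hessian of f at 0 is [[0, 0], [0, 0]] with rank 0, so corank 2. A Groebner basis of the Jacobian ideal J(f) in C{p,q} is {p^2/7 + q^6, p^3, p*q}; counting standard monomials gives mu = 8. Corank 2; j^3 = p^2*q has shape L^2 M (L != M), so D-series; mu = 8 gives D_8.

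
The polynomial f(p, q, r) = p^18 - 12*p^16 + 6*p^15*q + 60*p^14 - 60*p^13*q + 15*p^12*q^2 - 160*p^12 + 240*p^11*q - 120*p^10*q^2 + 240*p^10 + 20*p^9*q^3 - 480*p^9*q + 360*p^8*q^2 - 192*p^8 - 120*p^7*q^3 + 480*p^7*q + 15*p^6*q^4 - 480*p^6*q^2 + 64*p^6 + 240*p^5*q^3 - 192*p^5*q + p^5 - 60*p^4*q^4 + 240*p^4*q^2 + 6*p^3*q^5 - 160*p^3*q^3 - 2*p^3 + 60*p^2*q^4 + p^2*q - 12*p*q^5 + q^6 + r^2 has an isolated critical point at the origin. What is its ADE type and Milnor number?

The Hessian of f at 0 has rank 1. Corank 2; j^3 = -p^2*(2*p - q) has shape L^2 M (L != M), so D-series; mu = 7 gives D_7.

Type D_7, Milnor number mu = 7.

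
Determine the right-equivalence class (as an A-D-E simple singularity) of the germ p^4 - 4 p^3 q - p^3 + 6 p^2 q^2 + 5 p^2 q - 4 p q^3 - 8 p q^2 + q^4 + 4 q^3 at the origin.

D_5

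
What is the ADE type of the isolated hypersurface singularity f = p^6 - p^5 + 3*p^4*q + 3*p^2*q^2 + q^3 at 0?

The Hessian of f at 0 has rank 0. Corank 2; j^3 = q^3 is a perfect cube, so E-series; the 5-jet and mu = 8 give E_8.

E_8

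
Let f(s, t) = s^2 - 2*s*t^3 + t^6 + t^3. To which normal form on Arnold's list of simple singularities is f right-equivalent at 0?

The Hessian of f at 0 is [[2, 0], [0, 0]] with rank 1, so corank 1. A Groebner basis of the Jacobian ideal J(f) in C{s,t} is {t^2, s}; counting standard monomials gives mu = 2. Corank 1: A-series; mu = 2 gives A_2.

A_2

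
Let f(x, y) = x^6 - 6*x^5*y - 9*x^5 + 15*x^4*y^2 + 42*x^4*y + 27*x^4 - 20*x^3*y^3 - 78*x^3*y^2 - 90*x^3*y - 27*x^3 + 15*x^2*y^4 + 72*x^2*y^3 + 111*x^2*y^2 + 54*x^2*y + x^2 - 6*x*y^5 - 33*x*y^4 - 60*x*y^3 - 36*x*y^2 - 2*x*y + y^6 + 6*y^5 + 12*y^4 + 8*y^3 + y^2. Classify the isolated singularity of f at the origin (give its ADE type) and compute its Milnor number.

Type A_2, Milnor number mu = 2.

The Hessian of f at 0 has rank 1. Corank 1: A-series; mu = 2 gives A_2.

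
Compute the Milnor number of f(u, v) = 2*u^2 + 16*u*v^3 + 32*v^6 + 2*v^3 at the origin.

The Hessian of f at 0 has rank 1. Corank 1: A-series; mu = 2 gives A_2.

2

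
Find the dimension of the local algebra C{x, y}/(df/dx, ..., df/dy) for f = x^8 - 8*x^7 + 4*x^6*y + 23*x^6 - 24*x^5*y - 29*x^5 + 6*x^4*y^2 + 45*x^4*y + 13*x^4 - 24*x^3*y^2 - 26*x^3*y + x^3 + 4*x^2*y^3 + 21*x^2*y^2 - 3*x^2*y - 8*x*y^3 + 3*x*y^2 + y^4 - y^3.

6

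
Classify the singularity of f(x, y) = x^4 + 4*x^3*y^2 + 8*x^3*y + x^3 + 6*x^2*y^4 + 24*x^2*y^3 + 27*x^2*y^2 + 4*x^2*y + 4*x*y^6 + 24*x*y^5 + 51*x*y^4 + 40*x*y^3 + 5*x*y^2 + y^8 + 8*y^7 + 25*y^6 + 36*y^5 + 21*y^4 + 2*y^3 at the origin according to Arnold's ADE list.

D_5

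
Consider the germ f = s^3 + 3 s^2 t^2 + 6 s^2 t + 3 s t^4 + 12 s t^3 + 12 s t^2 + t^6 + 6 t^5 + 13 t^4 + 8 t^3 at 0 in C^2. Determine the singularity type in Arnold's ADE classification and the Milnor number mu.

Type E6, Milnor number mu = 6.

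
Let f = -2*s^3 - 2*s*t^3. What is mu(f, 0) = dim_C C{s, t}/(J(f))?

7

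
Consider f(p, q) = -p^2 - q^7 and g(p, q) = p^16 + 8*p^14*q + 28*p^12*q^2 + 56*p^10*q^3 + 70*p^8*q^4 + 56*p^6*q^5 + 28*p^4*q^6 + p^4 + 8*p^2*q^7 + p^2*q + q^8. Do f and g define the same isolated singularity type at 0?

No.

The Hessian of f at 0 has rank 1. Corank 1: A-series; mu = 6 gives A_6. The Hessian of g at 0 has rank 0. Corank 2; j^3 = p^2*q has shape L^2 M (L != M), so D-series; mu = 9 gives D_9. f is A_6 but g is D_9, hence not right-equivalent.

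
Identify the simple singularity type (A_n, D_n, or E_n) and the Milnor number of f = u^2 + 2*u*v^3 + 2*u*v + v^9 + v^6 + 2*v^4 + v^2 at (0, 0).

Type A_{8}, Milnor number mu = 8.

The Hessian of f at 0 is [[2, 2], [2, 2]] with rank 1, so corank 1. A Groebner basis of the Jacobian ideal J(f) in C{u,v} is {u^2*v^2 - 2*u^2 - 3*u*v - v^2, u^3 + 3*u^2*v + 3*u*v^2 - u - v, u + v^3 + v}; counting standard monomials gives mu = 8. Corank 1: A-series; mu = 8 gives A_8.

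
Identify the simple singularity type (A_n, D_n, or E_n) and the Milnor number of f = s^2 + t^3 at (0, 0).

Type A2, Milnor number mu = 2.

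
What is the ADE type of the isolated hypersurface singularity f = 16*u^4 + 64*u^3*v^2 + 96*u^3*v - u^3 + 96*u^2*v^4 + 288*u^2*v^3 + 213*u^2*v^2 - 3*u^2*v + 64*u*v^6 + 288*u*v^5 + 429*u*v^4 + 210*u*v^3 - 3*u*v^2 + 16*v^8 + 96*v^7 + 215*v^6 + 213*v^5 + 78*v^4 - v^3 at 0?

E_{6}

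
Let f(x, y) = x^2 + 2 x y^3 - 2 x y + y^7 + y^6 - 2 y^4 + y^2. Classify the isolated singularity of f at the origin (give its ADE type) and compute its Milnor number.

Type A_6, Milnor number mu = 6.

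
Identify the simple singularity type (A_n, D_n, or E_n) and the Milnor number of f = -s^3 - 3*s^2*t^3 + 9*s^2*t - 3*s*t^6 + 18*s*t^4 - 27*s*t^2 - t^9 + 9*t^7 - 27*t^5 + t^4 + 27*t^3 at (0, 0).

The Hessian of f at 0 has rank 0. Corank 2; j^3 = -(s - 3*t)^3 is a perfect cube, so E-series; the 4-jet and mu = 6 give E_6.

Type E_6, Milnor number mu = 6.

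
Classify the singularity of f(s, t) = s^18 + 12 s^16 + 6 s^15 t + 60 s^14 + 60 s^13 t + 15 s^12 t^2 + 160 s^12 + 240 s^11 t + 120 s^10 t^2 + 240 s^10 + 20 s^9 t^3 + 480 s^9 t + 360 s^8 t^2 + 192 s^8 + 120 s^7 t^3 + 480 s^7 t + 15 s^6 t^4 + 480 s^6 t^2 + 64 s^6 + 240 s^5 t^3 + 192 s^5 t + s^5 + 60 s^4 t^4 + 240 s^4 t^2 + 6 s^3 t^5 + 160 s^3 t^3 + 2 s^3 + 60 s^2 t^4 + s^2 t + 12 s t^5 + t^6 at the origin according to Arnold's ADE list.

D_{7}

The Hessian of f at 0 has rank 0. Corank 2; j^3 = s^2*(2*s + t) has shape L^2 M (L != M), so D-series; mu = 7 gives D_7.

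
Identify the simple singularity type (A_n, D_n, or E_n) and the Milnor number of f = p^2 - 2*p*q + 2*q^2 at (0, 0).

Type A_{1}, Milnor number mu = 1.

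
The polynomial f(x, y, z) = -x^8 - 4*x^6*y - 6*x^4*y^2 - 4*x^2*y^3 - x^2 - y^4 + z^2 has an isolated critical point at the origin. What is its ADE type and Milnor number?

Type A_{3}, Milnor number mu = 3.

The Hessian of f at 0 has rank 2. Corank 1: A-series; mu = 3 gives A_3.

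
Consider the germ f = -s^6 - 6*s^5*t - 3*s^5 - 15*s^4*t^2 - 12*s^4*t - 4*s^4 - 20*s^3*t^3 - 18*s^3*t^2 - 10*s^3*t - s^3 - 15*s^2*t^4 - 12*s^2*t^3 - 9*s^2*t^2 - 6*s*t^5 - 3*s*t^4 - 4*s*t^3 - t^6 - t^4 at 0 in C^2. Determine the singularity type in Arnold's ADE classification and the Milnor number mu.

Type E6, Milnor number mu = 6.

The Hessian of f at 0 is [[0, 0], [0, 0]] with rank 0, so corank 2. A Groebner basis of the Jacobian ideal J(f) in C{s,t} is {s^3, s^2*t, s^2/2 + s*t^2, -3*s^2/2 + t^3}; counting standard monomials gives mu = 6. Corank 2; j^3 = -s^3 is a perfect cube, so E-series; the 4-jet and mu = 6 give E_6.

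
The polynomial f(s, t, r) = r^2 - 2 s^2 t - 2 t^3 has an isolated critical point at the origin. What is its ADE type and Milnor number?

Type D4, Milnor number mu = 4.

The Hessian of f at 0 is [[0, 0, 0], [0, 0, 0], [0, 0, 2]] with rank 1, so corank 2. A Groebner basis of the Jacobian ideal J(f) in C{s,t,r} is {t^3, s^2 + 3*t^2, s*t, r}; counting standard monomials gives mu = 4. Corank 2; j^3 = -2*t*(s^2 + t^2) splits into three distinct lines over C (the quadratic factor has nonzero discriminant), so D_4.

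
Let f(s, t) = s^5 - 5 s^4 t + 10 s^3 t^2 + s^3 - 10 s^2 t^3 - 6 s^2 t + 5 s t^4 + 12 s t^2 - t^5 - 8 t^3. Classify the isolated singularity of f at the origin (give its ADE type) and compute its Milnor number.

Type E_{8}, Milnor number mu = 8.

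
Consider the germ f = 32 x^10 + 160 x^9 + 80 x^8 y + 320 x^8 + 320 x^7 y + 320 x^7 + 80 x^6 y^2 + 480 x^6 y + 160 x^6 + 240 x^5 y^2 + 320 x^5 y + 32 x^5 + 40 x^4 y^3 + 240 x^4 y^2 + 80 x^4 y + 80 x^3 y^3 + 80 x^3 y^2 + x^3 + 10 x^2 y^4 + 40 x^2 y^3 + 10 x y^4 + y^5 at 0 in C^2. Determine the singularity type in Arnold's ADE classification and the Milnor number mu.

The Hessian of f at 0 is [[0, 0], [0, 0]] with rank 0, so corank 2. A Groebner basis of the Jacobian ideal J(f) in C{x,y} is {y^5, x*y^3 + y^4/8, x^2}; counting standard monomials gives mu = 8. Corank 2; j^3 = x^3 is a perfect cube, so E-series; the 5-jet and mu = 8 give E_8.

Type E8, Milnor number mu = 8.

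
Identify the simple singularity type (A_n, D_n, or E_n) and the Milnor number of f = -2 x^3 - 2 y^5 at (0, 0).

Type E_8, Milnor number mu = 8.

The Hessian of f at 0 has rank 0. Corank 2; j^3 = -2*x^3 is a perfect cube, so E-series; the 5-jet and mu = 8 give E_8.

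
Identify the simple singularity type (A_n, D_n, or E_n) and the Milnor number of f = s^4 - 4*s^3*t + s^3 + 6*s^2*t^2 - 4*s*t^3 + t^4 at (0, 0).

The Hessian of f at 0 has rank 0. Corank 2; j^3 = s^3 is a perfect cube, so E-series; the 4-jet and mu = 6 give E_6.

Type E_{6}, Milnor number mu = 6.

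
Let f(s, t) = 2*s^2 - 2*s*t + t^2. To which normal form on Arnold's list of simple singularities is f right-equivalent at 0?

A_{1}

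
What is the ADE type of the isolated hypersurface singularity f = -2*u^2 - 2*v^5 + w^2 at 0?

A_{4}

The Hessian of f at 0 has rank 2. Corank 1: A-series; mu = 4 gives A_4.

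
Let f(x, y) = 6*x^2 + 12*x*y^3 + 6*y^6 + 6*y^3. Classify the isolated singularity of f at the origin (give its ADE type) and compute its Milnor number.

Type A_2, Milnor number mu = 2.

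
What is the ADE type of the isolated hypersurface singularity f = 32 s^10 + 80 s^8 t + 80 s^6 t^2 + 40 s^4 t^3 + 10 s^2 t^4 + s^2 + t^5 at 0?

The Hessian of f at 0 is [[2, 0], [0, 0]] with rank 1, so corank 1. A Groebner basis of the Jacobian ideal J(f) in C{s,t} is {t^4, s}; counting standard monomials gives mu = 4. Corank 1: A-series; mu = 4 gives A_4.

A4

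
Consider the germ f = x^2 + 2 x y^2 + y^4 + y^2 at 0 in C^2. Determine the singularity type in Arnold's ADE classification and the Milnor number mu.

The Hessian of f at 0 has rank 2. Corank 0: nondegenerate Morse point, so A_1.

Type A_{1}, Milnor number mu = 1.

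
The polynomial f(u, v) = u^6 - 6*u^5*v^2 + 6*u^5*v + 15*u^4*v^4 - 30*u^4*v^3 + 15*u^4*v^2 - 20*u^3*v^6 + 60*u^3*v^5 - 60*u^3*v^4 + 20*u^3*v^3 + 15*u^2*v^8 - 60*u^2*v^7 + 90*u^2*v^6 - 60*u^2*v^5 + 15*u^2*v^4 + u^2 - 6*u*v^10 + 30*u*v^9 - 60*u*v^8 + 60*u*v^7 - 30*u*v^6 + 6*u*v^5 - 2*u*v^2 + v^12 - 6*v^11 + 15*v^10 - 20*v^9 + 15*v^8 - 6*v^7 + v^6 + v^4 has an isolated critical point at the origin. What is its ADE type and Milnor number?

Type A_5, Milnor number mu = 5.

The Hessian of f at 0 has rank 1. Corank 1: A-series; mu = 5 gives A_5.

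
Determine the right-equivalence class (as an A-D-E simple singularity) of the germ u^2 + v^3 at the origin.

A_2

The Hessian of f at 0 has rank 1. Corank 1: A-series; mu = 2 gives A_2.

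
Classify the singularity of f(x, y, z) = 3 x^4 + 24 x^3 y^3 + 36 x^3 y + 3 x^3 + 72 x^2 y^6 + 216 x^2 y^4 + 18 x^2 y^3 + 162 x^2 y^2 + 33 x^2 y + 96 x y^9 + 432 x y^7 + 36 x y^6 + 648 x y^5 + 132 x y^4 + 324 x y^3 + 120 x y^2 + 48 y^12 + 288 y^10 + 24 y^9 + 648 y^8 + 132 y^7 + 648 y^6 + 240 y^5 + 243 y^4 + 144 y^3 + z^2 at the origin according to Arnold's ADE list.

D_{5}

The Hessian of f at 0 is [[0, 0, 0], [0, 0, 0], [0, 0, 2]] with rank 1, so corank 2. A Groebner basis of the Jacobian ideal J(f) in C{x,y,z} is {x*y^2 + x*y + 4*y^2, -x*y/4 + y^3 - y^2, x^2 + 7*x*y + 12*y^2, z}; counting standard monomials gives mu = 5. Corank 2; j^3 = 3*(x + 3*y)*(x + 4*y)^2 has shape L^2 M (L != M), so D-series; mu = 5 gives D_5.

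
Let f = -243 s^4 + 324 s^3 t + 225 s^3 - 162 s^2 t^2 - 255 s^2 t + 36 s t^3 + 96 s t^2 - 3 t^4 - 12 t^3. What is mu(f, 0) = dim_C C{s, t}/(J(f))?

The Hessian of f at 0 is [[0, 0], [0, 0]] with rank 0, so corank 2. A Groebner basis of the Jacobian ideal J(f) in C{s,t} is {s*t^2 + 125*s*t/6 - 25*t^2/3, 625*s*t/12 + t^3 - 125*t^2/6, s^2 - 11*s*t/15 + 2*t^2/15}; counting standard monomials gives mu = 5. Corank 2; j^3 = 3*(3*s - t)*(5*s - 2*t)^2 has shape L^2 M (L != M), so D-series; mu = 5 gives D_5.

5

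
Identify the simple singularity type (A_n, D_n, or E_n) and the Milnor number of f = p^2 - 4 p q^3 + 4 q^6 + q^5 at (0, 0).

The Hessian of f at 0 has rank 1. Corank 1: A-series; mu = 4 gives A_4.

Type A_4, Milnor number mu = 4.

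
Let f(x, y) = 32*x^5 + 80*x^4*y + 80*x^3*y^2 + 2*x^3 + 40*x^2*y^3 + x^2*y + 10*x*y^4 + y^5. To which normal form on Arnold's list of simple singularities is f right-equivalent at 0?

D_6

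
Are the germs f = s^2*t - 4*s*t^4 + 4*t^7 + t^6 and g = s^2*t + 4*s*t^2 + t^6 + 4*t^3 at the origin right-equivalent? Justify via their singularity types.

Yes.

The Hessian of f at 0 is [[0, 0], [0, 0]] with rank 0, so corank 2. A Groebner basis of the Jacobian ideal J(f) in C{s,t} is {-s*t/2 + t^4, s^3, s^2*t, s^2/3 + s*t^2}; counting standard monomials gives mu = 7. Corank 2; j^3 = s^2*t has shape L^2 M (L != M), so D-series; mu = 7 gives D_7. The Hessian of g at 0 is [[0, 0], [0, 0]] with rank 0, so corank 2. A Groebner basis of the Jacobian ideal J(g) in C{s,t} is {s^2/6 + t^5 - 2*t^2/3, s^3 + 8*t^3, s*t + 2*t^2}; counting standard monomials gives mu = 7. Corank 2; j^3 = t*(s + 2*t)^2 has shape L^2 M (L != M), so D-series; mu = 7 gives D_7. Both have type D_7, hence right-equivalent.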